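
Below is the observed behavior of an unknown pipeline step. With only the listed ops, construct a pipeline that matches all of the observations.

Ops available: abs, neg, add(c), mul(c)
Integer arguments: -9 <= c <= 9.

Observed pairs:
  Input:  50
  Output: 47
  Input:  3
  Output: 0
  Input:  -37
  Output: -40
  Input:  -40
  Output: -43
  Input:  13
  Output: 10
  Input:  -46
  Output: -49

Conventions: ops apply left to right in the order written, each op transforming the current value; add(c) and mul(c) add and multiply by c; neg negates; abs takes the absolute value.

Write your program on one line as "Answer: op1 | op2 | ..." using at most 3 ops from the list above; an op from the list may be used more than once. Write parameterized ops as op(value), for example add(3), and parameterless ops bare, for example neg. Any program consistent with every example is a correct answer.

neg | add(3) | neg

Check, running the answer program on each example:
  50 -> -50 -> -47 -> 47
  3 -> -3 -> 0 -> 0
  -37 -> 37 -> 40 -> -40
  -40 -> 40 -> 43 -> -43
  13 -> -13 -> -10 -> 10
  -46 -> 46 -> 49 -> -49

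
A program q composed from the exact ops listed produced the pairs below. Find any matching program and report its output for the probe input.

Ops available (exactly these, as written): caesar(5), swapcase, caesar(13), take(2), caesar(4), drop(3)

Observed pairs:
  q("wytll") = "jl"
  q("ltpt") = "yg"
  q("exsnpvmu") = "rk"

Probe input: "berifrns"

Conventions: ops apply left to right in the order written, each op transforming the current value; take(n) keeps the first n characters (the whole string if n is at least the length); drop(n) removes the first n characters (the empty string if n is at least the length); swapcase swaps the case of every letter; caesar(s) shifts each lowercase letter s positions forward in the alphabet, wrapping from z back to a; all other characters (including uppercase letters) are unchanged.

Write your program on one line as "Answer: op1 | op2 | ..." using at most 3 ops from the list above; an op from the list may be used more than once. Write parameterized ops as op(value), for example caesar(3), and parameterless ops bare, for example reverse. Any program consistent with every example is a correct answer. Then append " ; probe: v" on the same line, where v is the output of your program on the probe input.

caesar(13) | take(2) ; probe: "or"

Check, running the answer program on each example:
  "wytll" -> "jlgyy" -> "jl"
  "ltpt" -> "ygcg" -> "yg"
  "exsnpvmu" -> "rkfacizh" -> "rk"
  probe: "berifrns" -> "orevseaf" -> "or"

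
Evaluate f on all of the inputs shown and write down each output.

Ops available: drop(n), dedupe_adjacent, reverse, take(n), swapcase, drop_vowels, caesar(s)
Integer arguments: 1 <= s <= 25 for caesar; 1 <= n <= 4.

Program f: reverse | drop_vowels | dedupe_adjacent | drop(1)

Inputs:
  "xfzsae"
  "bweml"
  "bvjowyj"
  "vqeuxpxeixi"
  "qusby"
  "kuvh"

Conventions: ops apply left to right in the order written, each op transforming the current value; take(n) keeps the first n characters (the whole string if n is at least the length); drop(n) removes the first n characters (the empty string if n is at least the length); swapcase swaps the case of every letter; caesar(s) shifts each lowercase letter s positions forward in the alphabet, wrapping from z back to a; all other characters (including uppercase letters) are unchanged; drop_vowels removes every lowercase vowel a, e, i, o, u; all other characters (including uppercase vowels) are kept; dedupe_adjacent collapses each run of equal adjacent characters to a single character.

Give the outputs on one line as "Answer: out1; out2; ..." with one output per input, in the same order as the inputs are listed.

"zfx"; "mwb"; "ywjvb"; "pxqv"; "bsq"; "vk"

Execution, op by op:
  "xfzsae" -> "easzfx" -> "szfx" -> "szfx" -> "zfx"
  "bweml" -> "lmewb" -> "lmwb" -> "lmwb" -> "mwb"
  "bvjowyj" -> "jywojvb" -> "jywjvb" -> "jywjvb" -> "ywjvb"
  "vqeuxpxeixi" -> "ixiexpxueqv" -> "xxpxqv" -> "xpxqv" -> "pxqv"
  "qusby" -> "ybsuq" -> "ybsq" -> "ybsq" -> "bsq"
  "kuvh" -> "hvuk" -> "hvk" -> "hvk" -> "vk"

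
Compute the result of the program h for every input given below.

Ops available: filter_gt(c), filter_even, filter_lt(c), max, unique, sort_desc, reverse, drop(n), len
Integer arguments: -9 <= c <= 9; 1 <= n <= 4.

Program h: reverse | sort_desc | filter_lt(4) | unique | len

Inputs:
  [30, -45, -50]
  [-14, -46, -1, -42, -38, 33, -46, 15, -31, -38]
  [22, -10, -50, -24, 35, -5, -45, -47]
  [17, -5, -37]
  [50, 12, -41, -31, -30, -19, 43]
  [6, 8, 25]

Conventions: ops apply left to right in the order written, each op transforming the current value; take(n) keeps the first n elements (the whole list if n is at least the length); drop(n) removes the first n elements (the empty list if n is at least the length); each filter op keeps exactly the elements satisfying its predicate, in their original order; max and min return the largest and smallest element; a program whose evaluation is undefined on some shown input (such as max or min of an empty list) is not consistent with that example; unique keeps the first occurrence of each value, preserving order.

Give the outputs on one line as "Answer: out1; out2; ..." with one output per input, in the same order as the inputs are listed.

2; 6; 6; 2; 4; 0

Execution, op by op:
  [30, -45, -50] -> [-50, -45, 30] -> [30, -45, -50] -> [-45, -50] -> [-45, -50] -> 2
  [-14, -46, -1, -42, -38, 33, -46, 15, -31, -38] -> [-38, -31, 15, -46, 33, -38, -42, -1, -46, -14] -> [33, 15, -1, -14, -31, -38, -38, -42, -46, -46] -> [-1, -14, -31, -38, -38, -42, -46, -46] -> [-1, -14, -31, -38, -42, -46] -> 6
  [22, -10, -50, -24, 35, -5, -45, -47] -> [-47, -45, -5, 35, -24, -50, -10, 22] -> [35, 22, -5, -10, -24, -45, -47, -50] -> [-5, -10, -24, -45, -47, -50] -> [-5, -10, -24, -45, -47, -50] -> 6
  [17, -5, -37] -> [-37, -5, 17] -> [17, -5, -37] -> [-5, -37] -> [-5, -37] -> 2
  [50, 12, -41, -31, -30, -19, 43] -> [43, -19, -30, -31, -41, 12, 50] -> [50, 43, 12, -19, -30, -31, -41] -> [-19, -30, -31, -41] -> [-19, -30, -31, -41] -> 4
  [6, 8, 25] -> [25, 8, 6] -> [25, 8, 6] -> [] -> [] -> 0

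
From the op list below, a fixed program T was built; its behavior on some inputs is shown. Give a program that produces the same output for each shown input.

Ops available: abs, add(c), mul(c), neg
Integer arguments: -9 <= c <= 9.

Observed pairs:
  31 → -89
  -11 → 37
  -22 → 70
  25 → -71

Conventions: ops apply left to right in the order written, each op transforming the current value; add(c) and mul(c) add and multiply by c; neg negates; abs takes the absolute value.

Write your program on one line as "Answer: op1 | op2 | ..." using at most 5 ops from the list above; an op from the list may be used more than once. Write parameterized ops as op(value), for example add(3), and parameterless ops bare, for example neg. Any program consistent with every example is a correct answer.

add(1) | mul(3) | neg | add(7)

Check, running the answer program on each example:
  31 -> 32 -> 96 -> -96 -> -89
  -11 -> -10 -> -30 -> 30 -> 37
  -22 -> -21 -> -63 -> 63 -> 70
  25 -> 26 -> 78 -> -78 -> -71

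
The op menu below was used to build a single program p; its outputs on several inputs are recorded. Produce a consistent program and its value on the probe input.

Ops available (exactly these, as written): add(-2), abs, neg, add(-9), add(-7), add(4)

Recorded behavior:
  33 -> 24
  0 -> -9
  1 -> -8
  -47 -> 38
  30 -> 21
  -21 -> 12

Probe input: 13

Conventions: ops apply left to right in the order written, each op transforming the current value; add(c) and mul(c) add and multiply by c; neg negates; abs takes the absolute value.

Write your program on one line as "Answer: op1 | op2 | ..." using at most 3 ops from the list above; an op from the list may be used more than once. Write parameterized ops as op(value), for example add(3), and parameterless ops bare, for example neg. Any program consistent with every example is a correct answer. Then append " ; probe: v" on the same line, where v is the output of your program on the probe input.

abs | add(-9) ; probe: 4

Check, running the answer program on each example:
  33 -> 33 -> 24
  0 -> 0 -> -9
  1 -> 1 -> -8
  -47 -> 47 -> 38
  30 -> 30 -> 21
  -21 -> 21 -> 12
  probe: 13 -> 13 -> 4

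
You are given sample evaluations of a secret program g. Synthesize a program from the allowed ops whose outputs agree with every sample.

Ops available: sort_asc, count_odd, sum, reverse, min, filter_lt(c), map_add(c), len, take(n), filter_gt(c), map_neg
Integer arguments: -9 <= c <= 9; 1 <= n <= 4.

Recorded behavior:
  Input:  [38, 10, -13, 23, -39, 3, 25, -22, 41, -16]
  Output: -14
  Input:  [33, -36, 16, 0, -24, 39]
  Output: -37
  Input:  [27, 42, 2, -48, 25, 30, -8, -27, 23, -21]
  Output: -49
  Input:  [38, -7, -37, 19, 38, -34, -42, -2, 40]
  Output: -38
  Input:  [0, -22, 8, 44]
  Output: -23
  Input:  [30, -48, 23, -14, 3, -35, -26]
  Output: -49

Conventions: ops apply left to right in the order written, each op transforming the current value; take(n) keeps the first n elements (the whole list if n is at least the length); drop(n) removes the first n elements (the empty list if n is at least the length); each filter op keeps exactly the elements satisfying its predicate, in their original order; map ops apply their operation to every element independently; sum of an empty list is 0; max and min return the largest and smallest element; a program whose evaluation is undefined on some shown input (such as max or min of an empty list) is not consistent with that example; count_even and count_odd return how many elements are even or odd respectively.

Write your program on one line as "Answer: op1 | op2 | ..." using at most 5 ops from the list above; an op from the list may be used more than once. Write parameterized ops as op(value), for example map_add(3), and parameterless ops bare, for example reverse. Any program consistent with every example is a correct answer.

take(4) | map_add(-1) | reverse | min

Check, running the answer program on each example:
  [38, 10, -13, 23, -39, 3, 25, -22, 41, -16] -> [38, 10, -13, 23] -> [37, 9, -14, 22] -> [22, -14, 9, 37] -> -14
  [33, -36, 16, 0, -24, 39] -> [33, -36, 16, 0] -> [32, -37, 15, -1] -> [-1, 15, -37, 32] -> -37
  [27, 42, 2, -48, 25, 30, -8, -27, 23, -21] -> [27, 42, 2, -48] -> [26, 41, 1, -49] -> [-49, 1, 41, 26] -> -49
  [38, -7, -37, 19, 38, -34, -42, -2, 40] -> [38, -7, -37, 19] -> [37, -8, -38, 18] -> [18, -38, -8, 37] -> -38
  [0, -22, 8, 44] -> [0, -22, 8, 44] -> [-1, -23, 7, 43] -> [43, 7, -23, -1] -> -23
  [30, -48, 23, -14, 3, -35, -26] -> [30, -48, 23, -14] -> [29, -49, 22, -15] -> [-15, 22, -49, 29] -> -49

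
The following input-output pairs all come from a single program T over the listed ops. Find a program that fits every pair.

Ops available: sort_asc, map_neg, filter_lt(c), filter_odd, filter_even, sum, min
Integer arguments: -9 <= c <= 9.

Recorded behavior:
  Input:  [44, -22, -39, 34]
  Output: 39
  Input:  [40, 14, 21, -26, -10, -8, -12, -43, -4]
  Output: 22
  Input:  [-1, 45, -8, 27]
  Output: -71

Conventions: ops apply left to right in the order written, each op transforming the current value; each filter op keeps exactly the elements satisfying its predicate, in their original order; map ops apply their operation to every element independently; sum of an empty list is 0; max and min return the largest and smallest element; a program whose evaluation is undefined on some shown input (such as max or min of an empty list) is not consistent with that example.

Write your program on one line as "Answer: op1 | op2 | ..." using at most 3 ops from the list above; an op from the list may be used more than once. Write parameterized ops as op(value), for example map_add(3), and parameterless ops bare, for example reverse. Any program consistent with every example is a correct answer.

filter_odd | map_neg | sum

Check, running the answer program on each example:
  [44, -22, -39, 34] -> [-39] -> [39] -> 39
  [40, 14, 21, -26, -10, -8, -12, -43, -4] -> [21, -43] -> [-21, 43] -> 22
  [-1, 45, -8, 27] -> [-1, 45, 27] -> [1, -45, -27] -> -71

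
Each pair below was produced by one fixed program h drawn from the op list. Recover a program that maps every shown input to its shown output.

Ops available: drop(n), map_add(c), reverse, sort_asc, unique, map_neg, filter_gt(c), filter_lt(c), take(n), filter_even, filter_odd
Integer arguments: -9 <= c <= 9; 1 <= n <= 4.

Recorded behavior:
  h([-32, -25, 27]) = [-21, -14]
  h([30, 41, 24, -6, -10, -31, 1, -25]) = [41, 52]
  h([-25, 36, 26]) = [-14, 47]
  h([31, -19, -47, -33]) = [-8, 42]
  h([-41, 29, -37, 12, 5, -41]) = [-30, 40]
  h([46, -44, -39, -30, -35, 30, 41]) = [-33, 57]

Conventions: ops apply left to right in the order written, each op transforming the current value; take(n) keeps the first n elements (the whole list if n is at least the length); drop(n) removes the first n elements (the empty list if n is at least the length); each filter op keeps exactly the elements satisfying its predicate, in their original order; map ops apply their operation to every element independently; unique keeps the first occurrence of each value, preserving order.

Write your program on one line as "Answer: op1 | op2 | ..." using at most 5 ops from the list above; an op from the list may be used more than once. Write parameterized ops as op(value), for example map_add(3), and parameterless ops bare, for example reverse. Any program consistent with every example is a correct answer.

map_add(9) | take(2) | reverse | sort_asc | map_add(2)

Check, running the answer program on each example:
  [-32, -25, 27] -> [-23, -16, 36] -> [-23, -16] -> [-16, -23] -> [-23, -16] -> [-21, -14]
  [30, 41, 24, -6, -10, -31, 1, -25] -> [39, 50, 33, 3, -1, -22, 10, -16] -> [39, 50] -> [50, 39] -> [39, 50] -> [41, 52]
  [-25, 36, 26] -> [-16, 45, 35] -> [-16, 45] -> [45, -16] -> [-16, 45] -> [-14, 47]
  [31, -19, -47, -33] -> [40, -10, -38, -24] -> [40, -10] -> [-10, 40] -> [-10, 40] -> [-8, 42]
  [-41, 29, -37, 12, 5, -41] -> [-32, 38, -28, 21, 14, -32] -> [-32, 38] -> [38, -32] -> [-32, 38] -> [-30, 40]
  [46, -44, -39, -30, -35, 30, 41] -> [55, -35, -30, -21, -26, 39, 50] -> [55, -35] -> [-35, 55] -> [-35, 55] -> [-33, 57]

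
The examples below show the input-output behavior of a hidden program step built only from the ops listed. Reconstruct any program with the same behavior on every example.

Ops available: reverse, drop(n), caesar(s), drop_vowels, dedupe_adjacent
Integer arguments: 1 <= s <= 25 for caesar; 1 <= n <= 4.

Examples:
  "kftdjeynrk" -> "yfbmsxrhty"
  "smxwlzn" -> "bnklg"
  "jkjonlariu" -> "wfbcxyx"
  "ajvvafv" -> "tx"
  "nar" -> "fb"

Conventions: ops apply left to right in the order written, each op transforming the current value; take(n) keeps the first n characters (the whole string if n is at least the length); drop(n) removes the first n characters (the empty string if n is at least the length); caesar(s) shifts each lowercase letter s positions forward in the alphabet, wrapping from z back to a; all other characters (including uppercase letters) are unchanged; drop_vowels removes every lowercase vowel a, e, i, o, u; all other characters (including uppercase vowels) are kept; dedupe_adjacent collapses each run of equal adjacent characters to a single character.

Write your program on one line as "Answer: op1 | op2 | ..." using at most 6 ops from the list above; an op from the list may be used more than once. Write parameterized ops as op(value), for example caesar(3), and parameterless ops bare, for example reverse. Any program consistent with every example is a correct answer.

caesar(19) | drop_vowels | caesar(4) | caesar(17) | drop_vowels | reverse

Check, running the answer program on each example:
  "kftdjeynrk" -> "dymwcxrgkd" -> "dymwcxrgkd" -> "hcqagbvkoh" -> "ythrxsmbfy" -> "ythrxsmbfy" -> "yfbmsxrhty"
  "smxwlzn" -> "lfqpesg" -> "lfqpsg" -> "pjutwk" -> "galknb" -> "glknb" -> "bnklg"
  "jkjonlariu" -> "cdchgetkbn" -> "cdchgtkbn" -> "ghglkxofr" -> "xyxcbofwi" -> "xyxcbfw" -> "wfbcxyx"
  "ajvvafv" -> "tcootyo" -> "tcty" -> "xgxc" -> "oxot" -> "xt" -> "tx"
  "nar" -> "gtk" -> "gtk" -> "kxo" -> "bof" -> "bf" -> "fb"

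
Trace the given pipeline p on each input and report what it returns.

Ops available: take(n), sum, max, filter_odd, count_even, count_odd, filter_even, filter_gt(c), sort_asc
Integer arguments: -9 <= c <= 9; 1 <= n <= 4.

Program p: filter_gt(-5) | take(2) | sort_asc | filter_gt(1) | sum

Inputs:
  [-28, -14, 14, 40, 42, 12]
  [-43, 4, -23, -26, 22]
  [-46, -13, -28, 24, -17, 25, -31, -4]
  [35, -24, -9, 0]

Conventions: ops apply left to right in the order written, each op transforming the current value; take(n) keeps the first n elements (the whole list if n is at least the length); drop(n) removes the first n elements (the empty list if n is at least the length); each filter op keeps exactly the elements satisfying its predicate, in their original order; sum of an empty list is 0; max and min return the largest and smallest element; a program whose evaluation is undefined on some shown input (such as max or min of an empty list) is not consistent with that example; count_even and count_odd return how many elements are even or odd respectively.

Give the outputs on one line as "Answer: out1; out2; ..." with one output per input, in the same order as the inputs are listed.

Execution, op by op:
  [-28, -14, 14, 40, 42, 12] -> [14, 40, 42, 12] -> [14, 40] -> [14, 40] -> [14, 40] -> 54
  [-43, 4, -23, -26, 22] -> [4, 22] -> [4, 22] -> [4, 22] -> [4, 22] -> 26
  [-46, -13, -28, 24, -17, 25, -31, -4] -> [24, 25, -4] -> [24, 25] -> [24, 25] -> [24, 25] -> 49
  [35, -24, -9, 0] -> [35, 0] -> [35, 0] -> [0, 35] -> [35] -> 35

54; 26; 49; 35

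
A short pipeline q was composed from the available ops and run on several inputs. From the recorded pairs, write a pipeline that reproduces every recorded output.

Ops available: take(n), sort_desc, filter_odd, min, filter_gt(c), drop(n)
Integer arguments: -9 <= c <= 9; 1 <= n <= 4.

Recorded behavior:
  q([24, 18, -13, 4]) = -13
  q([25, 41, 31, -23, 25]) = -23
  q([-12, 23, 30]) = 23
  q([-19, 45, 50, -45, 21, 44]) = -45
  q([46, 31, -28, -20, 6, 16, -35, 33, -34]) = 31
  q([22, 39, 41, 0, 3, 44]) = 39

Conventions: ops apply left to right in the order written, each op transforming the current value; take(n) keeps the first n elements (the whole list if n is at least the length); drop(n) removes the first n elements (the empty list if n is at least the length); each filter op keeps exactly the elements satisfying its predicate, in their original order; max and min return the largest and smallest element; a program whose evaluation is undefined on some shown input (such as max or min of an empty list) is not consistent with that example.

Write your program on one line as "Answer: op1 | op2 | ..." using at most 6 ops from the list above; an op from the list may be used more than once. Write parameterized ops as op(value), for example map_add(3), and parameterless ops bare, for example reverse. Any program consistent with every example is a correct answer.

take(4) | drop(1) | filter_odd | sort_desc | min

Check, running the answer program on each example:
  [24, 18, -13, 4] -> [24, 18, -13, 4] -> [18, -13, 4] -> [-13] -> [-13] -> -13
  [25, 41, 31, -23, 25] -> [25, 41, 31, -23] -> [41, 31, -23] -> [41, 31, -23] -> [41, 31, -23] -> -23
  [-12, 23, 30] -> [-12, 23, 30] -> [23, 30] -> [23] -> [23] -> 23
  [-19, 45, 50, -45, 21, 44] -> [-19, 45, 50, -45] -> [45, 50, -45] -> [45, -45] -> [45, -45] -> -45
  [46, 31, -28, -20, 6, 16, -35, 33, -34] -> [46, 31, -28, -20] -> [31, -28, -20] -> [31] -> [31] -> 31
  [22, 39, 41, 0, 3, 44] -> [22, 39, 41, 0] -> [39, 41, 0] -> [39, 41] -> [41, 39] -> 39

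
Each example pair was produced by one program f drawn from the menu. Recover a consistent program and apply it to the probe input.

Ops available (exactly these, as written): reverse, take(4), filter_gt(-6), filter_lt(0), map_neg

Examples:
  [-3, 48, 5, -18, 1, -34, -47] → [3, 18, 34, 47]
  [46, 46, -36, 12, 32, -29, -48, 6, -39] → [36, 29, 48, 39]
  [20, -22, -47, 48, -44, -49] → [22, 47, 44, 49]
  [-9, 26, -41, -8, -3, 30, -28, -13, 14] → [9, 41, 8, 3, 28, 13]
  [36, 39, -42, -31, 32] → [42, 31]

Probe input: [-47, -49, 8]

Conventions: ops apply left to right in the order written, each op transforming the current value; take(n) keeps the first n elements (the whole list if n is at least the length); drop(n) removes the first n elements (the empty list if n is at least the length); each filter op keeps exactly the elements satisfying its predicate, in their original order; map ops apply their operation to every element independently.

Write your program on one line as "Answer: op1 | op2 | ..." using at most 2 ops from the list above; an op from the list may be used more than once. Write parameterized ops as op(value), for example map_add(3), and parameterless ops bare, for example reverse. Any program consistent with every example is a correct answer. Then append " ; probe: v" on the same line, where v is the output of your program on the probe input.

filter_lt(0) | map_neg ; probe: [47, 49]

Check, running the answer program on each example:
  [-3, 48, 5, -18, 1, -34, -47] -> [-3, -18, -34, -47] -> [3, 18, 34, 47]
  [46, 46, -36, 12, 32, -29, -48, 6, -39] -> [-36, -29, -48, -39] -> [36, 29, 48, 39]
  [20, -22, -47, 48, -44, -49] -> [-22, -47, -44, -49] -> [22, 47, 44, 49]
  [-9, 26, -41, -8, -3, 30, -28, -13, 14] -> [-9, -41, -8, -3, -28, -13] -> [9, 41, 8, 3, 28, 13]
  [36, 39, -42, -31, 32] -> [-42, -31] -> [42, 31]
  probe: [-47, -49, 8] -> [-47, -49] -> [47, 49]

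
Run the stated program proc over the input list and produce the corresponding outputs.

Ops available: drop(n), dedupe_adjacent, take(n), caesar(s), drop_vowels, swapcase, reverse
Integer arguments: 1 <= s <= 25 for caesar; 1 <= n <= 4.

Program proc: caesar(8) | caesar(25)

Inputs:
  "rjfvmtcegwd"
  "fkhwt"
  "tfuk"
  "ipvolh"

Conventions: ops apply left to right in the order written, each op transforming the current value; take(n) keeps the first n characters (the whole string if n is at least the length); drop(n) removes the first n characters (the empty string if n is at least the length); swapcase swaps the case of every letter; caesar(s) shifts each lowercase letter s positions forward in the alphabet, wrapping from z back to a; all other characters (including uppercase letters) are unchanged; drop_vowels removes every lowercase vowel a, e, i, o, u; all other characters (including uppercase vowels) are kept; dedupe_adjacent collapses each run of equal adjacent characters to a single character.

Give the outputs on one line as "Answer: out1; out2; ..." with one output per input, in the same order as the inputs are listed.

Execution, op by op:
  "rjfvmtcegwd" -> "zrndubkmoel" -> "yqmctajlndk"
  "fkhwt" -> "nspeb" -> "mroda"
  "tfuk" -> "bncs" -> "ambr"
  "ipvolh" -> "qxdwtp" -> "pwcvso"

"yqmctajlndk"; "mroda"; "ambr"; "pwcvso"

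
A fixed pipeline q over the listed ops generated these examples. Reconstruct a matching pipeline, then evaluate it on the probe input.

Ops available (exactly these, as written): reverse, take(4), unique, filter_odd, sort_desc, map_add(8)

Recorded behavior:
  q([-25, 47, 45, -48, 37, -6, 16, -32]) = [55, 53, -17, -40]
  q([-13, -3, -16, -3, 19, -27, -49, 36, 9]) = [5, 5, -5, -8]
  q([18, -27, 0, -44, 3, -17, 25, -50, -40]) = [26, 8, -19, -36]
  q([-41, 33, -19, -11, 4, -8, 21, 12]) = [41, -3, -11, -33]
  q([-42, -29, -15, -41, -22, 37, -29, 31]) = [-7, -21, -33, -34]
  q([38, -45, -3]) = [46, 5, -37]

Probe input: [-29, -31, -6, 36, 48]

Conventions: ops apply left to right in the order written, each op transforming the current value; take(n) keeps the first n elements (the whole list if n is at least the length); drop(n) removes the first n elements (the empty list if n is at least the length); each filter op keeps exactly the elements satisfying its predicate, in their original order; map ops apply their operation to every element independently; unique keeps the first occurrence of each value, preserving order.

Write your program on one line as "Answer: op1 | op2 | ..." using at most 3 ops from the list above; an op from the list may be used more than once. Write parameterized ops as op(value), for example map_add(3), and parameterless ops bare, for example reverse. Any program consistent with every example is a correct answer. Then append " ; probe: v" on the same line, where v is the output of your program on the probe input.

map_add(8) | take(4) | sort_desc ; probe: [44, 2, -21, -23]

Check, running the answer program on each example:
  [-25, 47, 45, -48, 37, -6, 16, -32] -> [-17, 55, 53, -40, 45, 2, 24, -24] -> [-17, 55, 53, -40] -> [55, 53, -17, -40]
  [-13, -3, -16, -3, 19, -27, -49, 36, 9] -> [-5, 5, -8, 5, 27, -19, -41, 44, 17] -> [-5, 5, -8, 5] -> [5, 5, -5, -8]
  [18, -27, 0, -44, 3, -17, 25, -50, -40] -> [26, -19, 8, -36, 11, -9, 33, -42, -32] -> [26, -19, 8, -36] -> [26, 8, -19, -36]
  [-41, 33, -19, -11, 4, -8, 21, 12] -> [-33, 41, -11, -3, 12, 0, 29, 20] -> [-33, 41, -11, -3] -> [41, -3, -11, -33]
  [-42, -29, -15, -41, -22, 37, -29, 31] -> [-34, -21, -7, -33, -14, 45, -21, 39] -> [-34, -21, -7, -33] -> [-7, -21, -33, -34]
  [38, -45, -3] -> [46, -37, 5] -> [46, -37, 5] -> [46, 5, -37]
  probe: [-29, -31, -6, 36, 48] -> [-21, -23, 2, 44, 56] -> [-21, -23, 2, 44] -> [44, 2, -21, -23]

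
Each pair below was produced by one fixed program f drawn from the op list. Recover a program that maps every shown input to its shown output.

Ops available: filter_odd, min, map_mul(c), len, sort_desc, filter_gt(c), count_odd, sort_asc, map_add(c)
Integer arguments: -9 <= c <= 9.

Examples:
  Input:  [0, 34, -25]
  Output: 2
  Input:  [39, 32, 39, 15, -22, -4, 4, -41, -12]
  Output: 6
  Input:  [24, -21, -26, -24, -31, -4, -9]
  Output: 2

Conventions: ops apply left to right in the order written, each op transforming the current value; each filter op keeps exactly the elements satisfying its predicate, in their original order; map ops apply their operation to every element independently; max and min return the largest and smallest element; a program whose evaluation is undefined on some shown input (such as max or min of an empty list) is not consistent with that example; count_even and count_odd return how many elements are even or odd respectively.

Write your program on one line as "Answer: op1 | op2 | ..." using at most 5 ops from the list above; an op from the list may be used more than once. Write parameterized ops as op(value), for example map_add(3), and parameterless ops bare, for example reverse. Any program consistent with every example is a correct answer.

sort_desc | sort_asc | filter_gt(-7) | len

Check, running the answer program on each example:
  [0, 34, -25] -> [34, 0, -25] -> [-25, 0, 34] -> [0, 34] -> 2
  [39, 32, 39, 15, -22, -4, 4, -41, -12] -> [39, 39, 32, 15, 4, -4, -12, -22, -41] -> [-41, -22, -12, -4, 4, 15, 32, 39, 39] -> [-4, 4, 15, 32, 39, 39] -> 6
  [24, -21, -26, -24, -31, -4, -9] -> [24, -4, -9, -21, -24, -26, -31] -> [-31, -26, -24, -21, -9, -4, 24] -> [-4, 24] -> 2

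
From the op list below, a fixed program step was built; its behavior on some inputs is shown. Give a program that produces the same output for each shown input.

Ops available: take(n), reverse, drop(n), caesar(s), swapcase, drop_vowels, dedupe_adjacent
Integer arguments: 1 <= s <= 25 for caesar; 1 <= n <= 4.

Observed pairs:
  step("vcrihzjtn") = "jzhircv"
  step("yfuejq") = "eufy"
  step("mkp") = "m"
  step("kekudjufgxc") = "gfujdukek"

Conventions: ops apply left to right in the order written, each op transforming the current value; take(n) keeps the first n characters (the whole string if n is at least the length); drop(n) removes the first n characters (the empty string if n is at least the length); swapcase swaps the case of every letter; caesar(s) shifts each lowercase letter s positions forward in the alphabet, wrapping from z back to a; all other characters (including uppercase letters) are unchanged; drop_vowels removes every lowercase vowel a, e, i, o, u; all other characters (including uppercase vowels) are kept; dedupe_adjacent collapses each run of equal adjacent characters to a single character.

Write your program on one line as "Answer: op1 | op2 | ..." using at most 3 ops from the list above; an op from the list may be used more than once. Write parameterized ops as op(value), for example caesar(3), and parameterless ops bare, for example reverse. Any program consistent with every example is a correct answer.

reverse | drop(2)

Check, running the answer program on each example:
  "vcrihzjtn" -> "ntjzhircv" -> "jzhircv"
  "yfuejq" -> "qjeufy" -> "eufy"
  "mkp" -> "pkm" -> "m"
  "kekudjufgxc" -> "cxgfujdukek" -> "gfujdukek"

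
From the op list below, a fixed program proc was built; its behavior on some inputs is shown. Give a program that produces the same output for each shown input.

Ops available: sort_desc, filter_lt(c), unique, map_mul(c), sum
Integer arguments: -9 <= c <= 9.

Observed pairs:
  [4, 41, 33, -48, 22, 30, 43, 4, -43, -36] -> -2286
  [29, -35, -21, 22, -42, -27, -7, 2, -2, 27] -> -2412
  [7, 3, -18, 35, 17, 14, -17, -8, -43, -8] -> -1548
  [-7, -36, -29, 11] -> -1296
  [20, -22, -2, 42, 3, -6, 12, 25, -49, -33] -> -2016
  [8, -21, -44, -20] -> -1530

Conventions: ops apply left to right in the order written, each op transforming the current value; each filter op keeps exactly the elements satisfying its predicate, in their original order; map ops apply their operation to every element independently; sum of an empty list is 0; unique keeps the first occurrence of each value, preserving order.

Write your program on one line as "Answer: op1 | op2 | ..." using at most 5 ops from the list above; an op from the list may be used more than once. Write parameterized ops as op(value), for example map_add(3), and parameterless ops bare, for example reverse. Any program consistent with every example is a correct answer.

map_mul(-2) | unique | map_mul(-9) | filter_lt(1) | sum

Check, running the answer program on each example:
  [4, 41, 33, -48, 22, 30, 43, 4, -43, -36] -> [-8, -82, -66, 96, -44, -60, -86, -8, 86, 72] -> [-8, -82, -66, 96, -44, -60, -86, 86, 72] -> [72, 738, 594, -864, 396, 540, 774, -774, -648] -> [-864, -774, -648] -> -2286
  [29, -35, -21, 22, -42, -27, -7, 2, -2, 27] -> [-58, 70, 42, -44, 84, 54, 14, -4, 4, -54] -> [-58, 70, 42, -44, 84, 54, 14, -4, 4, -54] -> [522, -630, -378, 396, -756, -486, -126, 36, -36, 486] -> [-630, -378, -756, -486, -126, -36] -> -2412
  [7, 3, -18, 35, 17, 14, -17, -8, -43, -8] -> [-14, -6, 36, -70, -34, -28, 34, 16, 86, 16] -> [-14, -6, 36, -70, -34, -28, 34, 16, 86] -> [126, 54, -324, 630, 306, 252, -306, -144, -774] -> [-324, -306, -144, -774] -> -1548
  [-7, -36, -29, 11] -> [14, 72, 58, -22] -> [14, 72, 58, -22] -> [-126, -648, -522, 198] -> [-126, -648, -522] -> -1296
  [20, -22, -2, 42, 3, -6, 12, 25, -49, -33] -> [-40, 44, 4, -84, -6, 12, -24, -50, 98, 66] -> [-40, 44, 4, -84, -6, 12, -24, -50, 98, 66] -> [360, -396, -36, 756, 54, -108, 216, 450, -882, -594] -> [-396, -36, -108, -882, -594] -> -2016
  [8, -21, -44, -20] -> [-16, 42, 88, 40] -> [-16, 42, 88, 40] -> [144, -378, -792, -360] -> [-378, -792, -360] -> -1530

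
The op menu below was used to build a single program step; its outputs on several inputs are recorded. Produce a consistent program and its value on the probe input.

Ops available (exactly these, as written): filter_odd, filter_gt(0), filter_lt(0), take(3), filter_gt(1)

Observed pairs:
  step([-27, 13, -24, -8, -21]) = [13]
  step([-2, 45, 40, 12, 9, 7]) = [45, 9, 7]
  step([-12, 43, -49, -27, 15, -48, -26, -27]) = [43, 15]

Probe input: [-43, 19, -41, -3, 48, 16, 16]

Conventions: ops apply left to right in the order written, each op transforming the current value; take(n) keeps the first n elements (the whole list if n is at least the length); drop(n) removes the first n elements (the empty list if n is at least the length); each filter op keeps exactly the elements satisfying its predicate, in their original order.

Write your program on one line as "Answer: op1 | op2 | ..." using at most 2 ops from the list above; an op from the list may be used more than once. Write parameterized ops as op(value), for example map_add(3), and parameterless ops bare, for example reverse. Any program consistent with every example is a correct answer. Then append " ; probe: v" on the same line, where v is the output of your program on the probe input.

filter_odd | filter_gt(1) ; probe: [19]

Check, running the answer program on each example:
  [-27, 13, -24, -8, -21] -> [-27, 13, -21] -> [13]
  [-2, 45, 40, 12, 9, 7] -> [45, 9, 7] -> [45, 9, 7]
  [-12, 43, -49, -27, 15, -48, -26, -27] -> [43, -49, -27, 15, -27] -> [43, 15]
  probe: [-43, 19, -41, -3, 48, 16, 16] -> [-43, 19, -41, -3] -> [19]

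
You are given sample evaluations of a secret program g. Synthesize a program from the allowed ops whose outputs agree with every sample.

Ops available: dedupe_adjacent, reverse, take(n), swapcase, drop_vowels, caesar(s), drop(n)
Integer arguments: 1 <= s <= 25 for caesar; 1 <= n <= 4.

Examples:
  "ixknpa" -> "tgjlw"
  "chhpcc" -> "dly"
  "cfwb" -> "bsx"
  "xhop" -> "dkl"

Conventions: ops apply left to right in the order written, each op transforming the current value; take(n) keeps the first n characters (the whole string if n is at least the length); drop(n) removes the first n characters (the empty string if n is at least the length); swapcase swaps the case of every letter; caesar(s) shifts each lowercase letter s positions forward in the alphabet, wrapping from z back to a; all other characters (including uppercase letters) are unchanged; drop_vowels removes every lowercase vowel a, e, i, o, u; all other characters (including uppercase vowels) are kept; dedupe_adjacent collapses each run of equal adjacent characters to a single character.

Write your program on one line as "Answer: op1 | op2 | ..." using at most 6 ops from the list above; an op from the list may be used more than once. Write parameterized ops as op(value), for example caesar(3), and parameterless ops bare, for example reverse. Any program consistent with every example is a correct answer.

reverse | dedupe_adjacent | reverse | caesar(22) | drop(1)

Check, running the answer program on each example:
  "ixknpa" -> "apnkxi" -> "apnkxi" -> "ixknpa" -> "etgjlw" -> "tgjlw"
  "chhpcc" -> "ccphhc" -> "cphc" -> "chpc" -> "ydly" -> "dly"
  "cfwb" -> "bwfc" -> "bwfc" -> "cfwb" -> "ybsx" -> "bsx"
  "xhop" -> "pohx" -> "pohx" -> "xhop" -> "tdkl" -> "dkl"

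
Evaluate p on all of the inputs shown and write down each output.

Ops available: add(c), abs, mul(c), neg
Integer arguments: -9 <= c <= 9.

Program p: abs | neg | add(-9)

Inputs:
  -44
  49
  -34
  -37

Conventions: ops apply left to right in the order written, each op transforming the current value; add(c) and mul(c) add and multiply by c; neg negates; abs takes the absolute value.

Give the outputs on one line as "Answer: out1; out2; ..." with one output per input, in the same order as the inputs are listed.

-53; -58; -43; -46

Execution, op by op:
  -44 -> 44 -> -44 -> -53
  49 -> 49 -> -49 -> -58
  -34 -> 34 -> -34 -> -43
  -37 -> 37 -> -37 -> -46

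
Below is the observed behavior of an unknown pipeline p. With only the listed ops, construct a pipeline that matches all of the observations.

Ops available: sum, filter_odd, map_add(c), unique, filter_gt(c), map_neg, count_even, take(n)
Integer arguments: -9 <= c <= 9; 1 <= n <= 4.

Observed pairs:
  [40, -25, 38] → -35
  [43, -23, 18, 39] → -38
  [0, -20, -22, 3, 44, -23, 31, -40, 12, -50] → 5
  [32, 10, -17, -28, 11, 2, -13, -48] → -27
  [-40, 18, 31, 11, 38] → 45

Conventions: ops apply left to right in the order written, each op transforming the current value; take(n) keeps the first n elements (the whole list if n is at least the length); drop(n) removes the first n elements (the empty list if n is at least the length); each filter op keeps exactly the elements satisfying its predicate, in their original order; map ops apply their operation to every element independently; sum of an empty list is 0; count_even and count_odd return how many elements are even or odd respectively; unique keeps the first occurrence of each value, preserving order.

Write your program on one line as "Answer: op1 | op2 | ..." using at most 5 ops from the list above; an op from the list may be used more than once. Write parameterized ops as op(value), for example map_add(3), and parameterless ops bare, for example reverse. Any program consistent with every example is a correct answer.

take(1) | map_add(-5) | map_neg | sum

Check, running the answer program on each example:
  [40, -25, 38] -> [40] -> [35] -> [-35] -> -35
  [43, -23, 18, 39] -> [43] -> [38] -> [-38] -> -38
  [0, -20, -22, 3, 44, -23, 31, -40, 12, -50] -> [0] -> [-5] -> [5] -> 5
  [32, 10, -17, -28, 11, 2, -13, -48] -> [32] -> [27] -> [-27] -> -27
  [-40, 18, 31, 11, 38] -> [-40] -> [-45] -> [45] -> 45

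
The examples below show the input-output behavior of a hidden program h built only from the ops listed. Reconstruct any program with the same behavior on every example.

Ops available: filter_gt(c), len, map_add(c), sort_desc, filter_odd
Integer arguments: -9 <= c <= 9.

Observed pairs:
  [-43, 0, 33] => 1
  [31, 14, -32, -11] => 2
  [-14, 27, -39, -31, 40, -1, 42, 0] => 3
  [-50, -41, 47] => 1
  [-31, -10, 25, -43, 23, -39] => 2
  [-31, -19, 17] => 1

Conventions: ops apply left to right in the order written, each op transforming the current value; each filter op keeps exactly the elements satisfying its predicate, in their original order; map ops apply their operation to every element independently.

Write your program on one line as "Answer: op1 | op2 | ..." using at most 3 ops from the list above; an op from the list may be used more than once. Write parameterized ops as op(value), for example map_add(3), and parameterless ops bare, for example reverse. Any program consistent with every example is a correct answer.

filter_gt(8) | map_add(9) | len

Check, running the answer program on each example:
  [-43, 0, 33] -> [33] -> [42] -> 1
  [31, 14, -32, -11] -> [31, 14] -> [40, 23] -> 2
  [-14, 27, -39, -31, 40, -1, 42, 0] -> [27, 40, 42] -> [36, 49, 51] -> 3
  [-50, -41, 47] -> [47] -> [56] -> 1
  [-31, -10, 25, -43, 23, -39] -> [25, 23] -> [34, 32] -> 2
  [-31, -19, 17] -> [17] -> [26] -> 1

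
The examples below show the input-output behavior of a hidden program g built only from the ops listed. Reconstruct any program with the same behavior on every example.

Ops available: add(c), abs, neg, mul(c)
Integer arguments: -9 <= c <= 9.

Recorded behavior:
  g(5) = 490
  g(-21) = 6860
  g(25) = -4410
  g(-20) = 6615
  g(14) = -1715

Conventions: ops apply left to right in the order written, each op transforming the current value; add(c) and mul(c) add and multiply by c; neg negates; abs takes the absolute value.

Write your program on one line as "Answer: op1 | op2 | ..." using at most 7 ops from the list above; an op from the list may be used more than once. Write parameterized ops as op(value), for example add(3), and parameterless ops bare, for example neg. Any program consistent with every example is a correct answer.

add(-9) | neg | add(-2) | mul(-5) | mul(7) | mul(-7)

Check, running the answer program on each example:
  5 -> -4 -> 4 -> 2 -> -10 -> -70 -> 490
  -21 -> -30 -> 30 -> 28 -> -140 -> -980 -> 6860
  25 -> 16 -> -16 -> -18 -> 90 -> 630 -> -4410
  -20 -> -29 -> 29 -> 27 -> -135 -> -945 -> 6615
  14 -> 5 -> -5 -> -7 -> 35 -> 245 -> -1715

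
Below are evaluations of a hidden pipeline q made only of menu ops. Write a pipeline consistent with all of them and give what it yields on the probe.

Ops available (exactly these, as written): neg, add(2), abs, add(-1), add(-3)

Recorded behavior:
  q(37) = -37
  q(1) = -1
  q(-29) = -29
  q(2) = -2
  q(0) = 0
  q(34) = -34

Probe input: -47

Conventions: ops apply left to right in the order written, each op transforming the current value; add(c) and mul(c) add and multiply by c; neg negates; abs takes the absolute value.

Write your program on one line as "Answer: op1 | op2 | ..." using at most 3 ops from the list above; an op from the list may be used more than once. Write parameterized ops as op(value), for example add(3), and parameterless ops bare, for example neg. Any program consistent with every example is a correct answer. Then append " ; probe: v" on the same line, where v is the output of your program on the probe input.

abs | neg ; probe: -47

Check, running the answer program on each example:
  37 -> 37 -> -37
  1 -> 1 -> -1
  -29 -> 29 -> -29
  2 -> 2 -> -2
  0 -> 0 -> 0
  34 -> 34 -> -34
  probe: -47 -> 47 -> -47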